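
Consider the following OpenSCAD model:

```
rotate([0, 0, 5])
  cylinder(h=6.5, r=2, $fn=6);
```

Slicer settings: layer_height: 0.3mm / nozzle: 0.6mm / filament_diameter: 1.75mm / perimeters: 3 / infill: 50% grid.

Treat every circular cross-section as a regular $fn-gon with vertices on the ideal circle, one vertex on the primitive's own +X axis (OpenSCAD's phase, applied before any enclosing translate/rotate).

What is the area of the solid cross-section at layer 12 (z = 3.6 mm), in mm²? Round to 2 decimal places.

10.39 mm²

At z = 3.6 mm: the r=2 cylinder contributes a regular 6-gon of circumradius 2 (area = (6/2)·2.000²·sin(360°/6) = 10.39 mm²); (whole slice rotated 5° about Z — lengths, areas and connectivity unchanged). Overall, the cross-section is a single solid region. Net area = 10.39 mm².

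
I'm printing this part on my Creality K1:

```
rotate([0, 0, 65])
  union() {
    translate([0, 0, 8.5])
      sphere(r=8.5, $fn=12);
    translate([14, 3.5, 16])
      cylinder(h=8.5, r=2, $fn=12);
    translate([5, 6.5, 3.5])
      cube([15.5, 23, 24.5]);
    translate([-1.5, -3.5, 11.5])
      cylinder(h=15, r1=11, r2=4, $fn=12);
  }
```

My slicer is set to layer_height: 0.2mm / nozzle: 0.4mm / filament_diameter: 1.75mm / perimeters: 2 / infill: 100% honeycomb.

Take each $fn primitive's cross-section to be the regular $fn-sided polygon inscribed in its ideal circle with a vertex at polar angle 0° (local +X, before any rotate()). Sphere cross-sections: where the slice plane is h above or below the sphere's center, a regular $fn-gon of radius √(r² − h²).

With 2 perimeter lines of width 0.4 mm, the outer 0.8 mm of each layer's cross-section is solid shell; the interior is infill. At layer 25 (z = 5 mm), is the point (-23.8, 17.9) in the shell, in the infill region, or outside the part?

shell

At z = 5 mm: the r=8.5 sphere slices to a regular 12-gon of circumradius 7.746 (√(r²−h²) with h=3.5 from center); the cylinder at (14, 3.5) does not reach this height (z outside [16, 24.5]); the cube at (5, 6.5) is present — its section is the full 15.5×23 rectangle; the cone at (-1.5, -3.5) is absent (z outside [11.5, 26.5]); Combining (union): the 2 present regions are separate (no shared area or edge), so areas and boundary lengths simply add and each stays a separate island — 2 connected regions; (whole slice rotated 65° about Z — lengths, areas and connectivity unchanged). Overall, the cross-section has 2 separate islands. Undo the 65° rotation: the query point maps to (6.165, 29.135) in the un-rotated model frame. The nearest boundary edge runs (5.00, 29.50)→(20.50, 29.50); distance from the point to it = 0.37 mm. (Shell/infill is judged within the island containing the point — the largest one.) The point is inside the cross-section, 0.37 mm from the nearest boundary — within the 0.8 mm shell band (2 × 0.4).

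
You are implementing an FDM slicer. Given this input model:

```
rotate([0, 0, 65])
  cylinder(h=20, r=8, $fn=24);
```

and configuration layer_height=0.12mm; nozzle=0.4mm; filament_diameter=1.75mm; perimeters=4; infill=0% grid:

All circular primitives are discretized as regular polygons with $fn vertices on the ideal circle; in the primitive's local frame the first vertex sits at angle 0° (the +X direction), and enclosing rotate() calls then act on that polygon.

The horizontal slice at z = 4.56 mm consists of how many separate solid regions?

At z = 4.56 mm: the cylinder: section is a regular 24-gon, circumradius r=8; (rotated 65° about Z; rotation is an isometry so areas/perimeters/island counts are preserved). The result has 1 disconnected region.

1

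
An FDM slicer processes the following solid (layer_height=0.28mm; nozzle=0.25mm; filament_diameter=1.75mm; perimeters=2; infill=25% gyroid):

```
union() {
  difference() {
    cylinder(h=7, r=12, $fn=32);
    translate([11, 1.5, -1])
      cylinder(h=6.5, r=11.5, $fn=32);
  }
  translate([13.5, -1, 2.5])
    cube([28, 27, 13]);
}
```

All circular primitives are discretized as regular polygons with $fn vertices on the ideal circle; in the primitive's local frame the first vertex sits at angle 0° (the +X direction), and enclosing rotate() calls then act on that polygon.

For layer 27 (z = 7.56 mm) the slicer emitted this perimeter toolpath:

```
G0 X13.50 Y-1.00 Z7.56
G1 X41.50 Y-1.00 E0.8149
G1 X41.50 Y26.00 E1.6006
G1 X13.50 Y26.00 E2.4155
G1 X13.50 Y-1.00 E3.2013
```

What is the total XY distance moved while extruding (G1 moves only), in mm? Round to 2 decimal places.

110.00 mm

Sum the Euclidean lengths of each G1 segment: total = 110.00 mm.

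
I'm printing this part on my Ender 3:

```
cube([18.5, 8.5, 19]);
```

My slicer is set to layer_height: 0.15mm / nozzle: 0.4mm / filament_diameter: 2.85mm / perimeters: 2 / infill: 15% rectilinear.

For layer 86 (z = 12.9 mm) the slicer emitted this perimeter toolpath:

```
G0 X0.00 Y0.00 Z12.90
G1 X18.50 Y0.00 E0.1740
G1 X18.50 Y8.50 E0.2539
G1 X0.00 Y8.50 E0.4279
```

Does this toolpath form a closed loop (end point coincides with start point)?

no

Start point (G0): (0.00, 0.00). End point (last G1): the path does not return to the start — open.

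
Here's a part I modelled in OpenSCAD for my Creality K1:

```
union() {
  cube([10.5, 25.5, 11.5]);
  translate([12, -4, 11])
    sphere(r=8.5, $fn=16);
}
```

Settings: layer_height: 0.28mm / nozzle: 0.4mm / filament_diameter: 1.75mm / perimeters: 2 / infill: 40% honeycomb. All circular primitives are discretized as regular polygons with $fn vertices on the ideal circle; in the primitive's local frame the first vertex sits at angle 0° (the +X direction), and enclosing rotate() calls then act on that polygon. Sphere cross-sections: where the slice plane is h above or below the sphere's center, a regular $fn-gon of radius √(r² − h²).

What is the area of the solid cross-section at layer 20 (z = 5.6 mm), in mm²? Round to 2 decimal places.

At z = 5.6 mm: the cube is present — its section is the full 10.5×25.5 rectangle (area 267.75 mm²); the r=8.5 sphere at (12, -4) slices to a regular 16-gon of circumradius 6.564 (√(r²−h²) with h=5.4 from center) (area = (16/2)·6.564²·sin(360°/16) = 131.92 mm²); Taking the union: the regions partially overlap — summed areas 399.67 mm² minus the doubly-counted overlap 5.21 mm² gives 394.46 mm² — area = 394.46 mm². Overall, the cross-section is a single solid region. Net area = 394.46 mm².

394.46 mm²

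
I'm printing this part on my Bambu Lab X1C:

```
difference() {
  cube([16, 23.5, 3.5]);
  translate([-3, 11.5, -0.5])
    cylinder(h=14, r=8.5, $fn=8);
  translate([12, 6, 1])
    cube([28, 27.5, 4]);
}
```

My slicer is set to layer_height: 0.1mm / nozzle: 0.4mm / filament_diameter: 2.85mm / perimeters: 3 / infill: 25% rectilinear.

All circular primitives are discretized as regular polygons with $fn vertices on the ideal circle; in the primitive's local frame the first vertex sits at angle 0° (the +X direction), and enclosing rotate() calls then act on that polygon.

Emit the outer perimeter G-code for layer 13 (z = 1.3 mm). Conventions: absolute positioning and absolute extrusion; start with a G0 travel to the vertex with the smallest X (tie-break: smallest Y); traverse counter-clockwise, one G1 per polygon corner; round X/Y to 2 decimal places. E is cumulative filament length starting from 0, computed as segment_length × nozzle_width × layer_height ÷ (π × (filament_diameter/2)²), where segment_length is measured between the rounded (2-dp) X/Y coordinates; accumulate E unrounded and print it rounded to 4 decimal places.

G0 X0.00 Y0.00 Z1.30
G1 X16.00 Y0.00 E0.1003
G1 X16.00 Y6.00 E0.1379
G1 X12.00 Y6.00 E0.1630
G1 X12.00 Y23.50 E0.2728
G1 X0.00 Y23.50 E0.3480
G1 X0.00 Y18.76 E0.3777
G1 X3.01 Y17.51 E0.3982
G1 X5.50 Y11.50 E0.4389
G1 X3.01 Y5.49 E0.4797
G1 X0.00 Y4.24 E0.5002
G1 X0.00 Y0.00 E0.5268

At z = 1.3 mm: the cube is present — its section is the full 16×23.5 rectangle; the cylinder at (-3, 11.5): section is a regular 8-gon, circumradius r=8.5; the cube at (12, 6) (footprint 28×27.5) is included at this height; Subtracting the remaining from the first: starting from the 16×23.5 cube, the r=8.5 cylinder at (-3, 11.5) partially overlaps it — only the 54.90 mm² overlap (of its 204.35 mm²) is removed, clipping the outline; the 28×27.5 cube at (12, 6) partially overlaps it — only the 70.00 mm² overlap (of its 770.00 mm²) is removed, clipping the outline — 1 connected region. The outline is a single polygon with 11 vertices. Extrusion per mm of travel: 0.4 × 0.1 / (π × 1.425²) = 0.006270. Accumulating E over each segment gives final E = 0.5268.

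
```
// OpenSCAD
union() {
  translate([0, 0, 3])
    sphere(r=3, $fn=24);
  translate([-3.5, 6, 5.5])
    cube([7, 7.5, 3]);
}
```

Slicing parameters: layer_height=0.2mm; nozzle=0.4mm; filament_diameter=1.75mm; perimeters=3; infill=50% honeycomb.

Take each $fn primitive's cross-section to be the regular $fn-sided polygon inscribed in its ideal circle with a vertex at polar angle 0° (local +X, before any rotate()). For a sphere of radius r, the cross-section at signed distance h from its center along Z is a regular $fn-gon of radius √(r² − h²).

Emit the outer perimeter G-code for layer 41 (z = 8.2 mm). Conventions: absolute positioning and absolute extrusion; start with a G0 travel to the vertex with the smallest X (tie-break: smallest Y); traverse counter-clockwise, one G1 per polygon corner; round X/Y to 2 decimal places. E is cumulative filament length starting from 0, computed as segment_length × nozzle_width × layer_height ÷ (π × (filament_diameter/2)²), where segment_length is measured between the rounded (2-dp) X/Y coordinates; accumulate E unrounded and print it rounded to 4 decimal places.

At z = 8.2 mm: the sphere is not intersected at this z (|z−center|=5.200 > r=3); the cube at (-3.5, 6) is present — its section is the full 7×7.5 rectangle; Combining (union): only the 7×7.5 cube at (-3.5, 6) is present, so the union is just that shape — 1 connected region. The outline is a single polygon with 4 vertices. Extrusion per mm of travel: 0.4 × 0.2 / (π × 0.875²) = 0.033260. Accumulating E over each segment gives final E = 0.9645.

G0 X-3.50 Y6.00 Z8.20
G1 X3.50 Y6.00 E0.2328
G1 X3.50 Y13.50 E0.4823
G1 X-3.50 Y13.50 E0.7151
G1 X-3.50 Y6.00 E0.9645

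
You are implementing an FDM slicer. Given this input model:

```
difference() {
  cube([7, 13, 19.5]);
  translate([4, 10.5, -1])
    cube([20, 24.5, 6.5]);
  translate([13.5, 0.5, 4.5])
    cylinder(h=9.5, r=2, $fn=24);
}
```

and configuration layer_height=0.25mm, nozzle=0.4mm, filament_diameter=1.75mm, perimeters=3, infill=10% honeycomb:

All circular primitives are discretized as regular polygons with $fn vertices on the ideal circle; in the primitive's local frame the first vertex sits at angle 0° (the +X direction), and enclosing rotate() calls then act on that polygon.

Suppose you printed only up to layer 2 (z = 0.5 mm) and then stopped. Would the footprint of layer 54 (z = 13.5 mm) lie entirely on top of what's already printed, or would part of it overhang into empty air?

Compare the two slices. At z = 0.5: the cube (footprint 7×13) is included at this height (area 91.00 mm²); the cube at (4, 10.5) is present — its section is the full 20×24.5 rectangle (area 490.00 mm²); the cylinder at (13.5, 0.5) does not reach this height (z outside [4.5, 14]); After the difference (first − rest): starting from the 7×13 cube (91.00 mm²), the 20×24.5 cube at (4, 10.5) partially overlaps it — only the 7.50 mm² overlap (of its 490.00 mm²) is removed, clipping the outline — area = 83.50 mm². At z = 13.5: the cube is present — its section is the full 7×13 rectangle (area 91.00 mm²); the cube at (4, 10.5) does not reach this height (z outside [-1, 5.5]); the r=2 cylinder at (13.5, 0.5) gives a regular 24-gon of circumradius 2 (constant along its height) (area = (24/2)·2.000²·sin(360°/24) = 12.42 mm²); Taking the first minus the rest: starting from the 7×13 cube (91.00 mm²), the r=2 cylinder at (13.5, 0.5) misses the remaining region (no effect) — area = 91.00 mm². Checking containment: at z = 13.5 the cross-section extends beyond the z = 0.5 cross-section by about 7.50 mm².

part overhangs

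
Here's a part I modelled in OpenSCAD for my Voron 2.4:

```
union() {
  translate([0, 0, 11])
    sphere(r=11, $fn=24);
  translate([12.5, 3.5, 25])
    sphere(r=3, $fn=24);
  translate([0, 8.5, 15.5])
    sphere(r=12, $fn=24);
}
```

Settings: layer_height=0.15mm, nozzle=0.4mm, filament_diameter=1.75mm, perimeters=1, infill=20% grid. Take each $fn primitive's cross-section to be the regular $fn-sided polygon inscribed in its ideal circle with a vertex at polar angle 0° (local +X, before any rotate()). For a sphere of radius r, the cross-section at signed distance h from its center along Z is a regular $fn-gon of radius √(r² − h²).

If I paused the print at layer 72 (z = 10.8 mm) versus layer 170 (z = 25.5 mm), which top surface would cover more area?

Layer 72 (z = 10.8): the r=11 sphere slices to a regular 24-gon of circumradius 10.998 (√(r²−h²) with h=0.2 from center) (area = (24/2)·10.998²·sin(360°/24) = 375.68 mm²); the sphere at (12.5, 3.5) is absent (|z−center|=14.200 > r=3); the sphere at (0, 8.5): section is a regular 24-gon, circumradius = √(r²−h²) = √(12²−4.7²) = 11.041 (area = (24/2)·11.041²·sin(360°/24) = 378.63 mm²); Combining (union): the regions partially overlap — summed areas 754.31 mm² minus the doubly-counted overlap 195.68 mm² gives 558.63 mm² — area = 558.63 mm². So its area = 558.63 mm². Layer 170 (z = 25.5): the sphere is absent (|z−center|=14.500 > r=11); the r=3 sphere at (12.5, 3.5) slices to a regular 24-gon of circumradius 2.958 (√(r²−h²) with h=0.5 from center) (area = (24/2)·2.958²·sin(360°/24) = 27.18 mm²); the r=12 sphere at (0, 8.5) contributes a regular 24-gon of circumradius √(12²−10²) = 6.633 (area = (24/2)·6.633²·sin(360°/24) = 136.66 mm²); Merging all regions: the 2 present regions are separate (no shared area or edge), so areas and boundary lengths simply add and each stays a separate island — area = 163.83 mm². So its area = 163.83 mm². Layer 72 is larger (558.63 vs 163.83 mm²).

layer 72 (z = 10.8 mm)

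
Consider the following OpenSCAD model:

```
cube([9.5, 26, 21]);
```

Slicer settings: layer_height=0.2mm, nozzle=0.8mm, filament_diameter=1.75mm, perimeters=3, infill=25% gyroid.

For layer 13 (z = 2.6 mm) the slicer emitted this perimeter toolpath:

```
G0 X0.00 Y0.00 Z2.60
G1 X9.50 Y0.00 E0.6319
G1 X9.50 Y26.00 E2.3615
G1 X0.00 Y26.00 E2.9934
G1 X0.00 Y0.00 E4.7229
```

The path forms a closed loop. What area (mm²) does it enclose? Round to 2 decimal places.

Apply the shoelace formula to the sequence of (X, Y) vertices; enclosed area = 247.00 mm².

247.00 mm²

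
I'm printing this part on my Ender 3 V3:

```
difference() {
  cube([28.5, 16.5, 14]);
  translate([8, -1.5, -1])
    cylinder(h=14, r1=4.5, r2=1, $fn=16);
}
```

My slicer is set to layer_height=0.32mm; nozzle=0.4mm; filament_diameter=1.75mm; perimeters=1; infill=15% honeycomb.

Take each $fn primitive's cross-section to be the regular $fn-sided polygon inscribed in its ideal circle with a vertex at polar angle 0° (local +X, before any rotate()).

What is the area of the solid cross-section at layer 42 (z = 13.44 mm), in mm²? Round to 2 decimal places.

At z = 13.44 mm: the cube (footprint 28.5×16.5) is included at this height (area 470.25 mm²); the cone at (8, -1.5) is absent (z outside [-1, 13]); Subtracting the remaining from the first: none of the subtracted shapes is present at this height, so the 28.5×16.5 cube is unchanged — area = 470.25 mm². Overall, the cross-section is a single solid region. Net area = 470.25 mm².

470.25 mm²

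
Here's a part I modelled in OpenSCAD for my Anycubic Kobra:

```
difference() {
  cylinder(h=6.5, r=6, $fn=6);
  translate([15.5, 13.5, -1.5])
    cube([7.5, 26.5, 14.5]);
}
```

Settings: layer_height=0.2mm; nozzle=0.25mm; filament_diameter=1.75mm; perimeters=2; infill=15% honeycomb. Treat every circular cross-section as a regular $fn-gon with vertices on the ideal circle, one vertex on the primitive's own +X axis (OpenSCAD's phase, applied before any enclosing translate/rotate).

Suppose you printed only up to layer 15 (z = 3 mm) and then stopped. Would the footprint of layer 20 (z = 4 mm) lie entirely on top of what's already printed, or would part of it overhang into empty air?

entirely on top

Compare the two slices. At z = 3: the cylinder: section is a regular 6-gon, circumradius r=6 (area = (6/2)·6.000²·sin(360°/6) = 93.53 mm²); the 7.5×26.5 cube at (15.5, 13.5) contributes its full rectangle (area 198.75 mm²); Taking the first minus the rest: starting from the r=6 cylinder (93.53 mm²), the 7.5×26.5 cube at (15.5, 13.5) misses the remaining region (no effect) — area = 93.53 mm². At z = 4: the cylinder: section is a regular 6-gon, circumradius r=6 (area = (6/2)·6.000²·sin(360°/6) = 93.53 mm²); the 7.5×26.5 cube at (15.5, 13.5) contributes its full rectangle (area 198.75 mm²); Taking the first minus the rest: starting from the r=6 cylinder (93.53 mm²), the 7.5×26.5 cube at (15.5, 13.5) misses the remaining region (no effect) — area = 93.53 mm². Checking containment: the cross-section at z = 4 is a subset of the cross-section at z = 3.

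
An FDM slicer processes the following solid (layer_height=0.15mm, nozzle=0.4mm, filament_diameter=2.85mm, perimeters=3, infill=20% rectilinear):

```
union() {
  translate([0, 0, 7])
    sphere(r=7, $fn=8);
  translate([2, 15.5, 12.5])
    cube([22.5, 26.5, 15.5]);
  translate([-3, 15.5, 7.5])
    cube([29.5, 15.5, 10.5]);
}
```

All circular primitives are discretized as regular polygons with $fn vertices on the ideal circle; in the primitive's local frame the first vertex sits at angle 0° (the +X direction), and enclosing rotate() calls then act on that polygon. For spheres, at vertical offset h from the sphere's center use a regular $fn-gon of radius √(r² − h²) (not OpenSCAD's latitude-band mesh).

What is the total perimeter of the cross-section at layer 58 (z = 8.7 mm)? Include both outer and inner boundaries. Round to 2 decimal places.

131.58 mm

At z = 8.7 mm: the r=7 sphere contributes a regular 8-gon of circumradius √(7²−1.7²) = 6.790 (perimeter = 2·8·6.790·sin(180°/8) = 41.58 mm); the cube at (2, 15.5) does not reach this height (z outside [12.5, 28]); the cube at (-3, 15.5) is present — its section is the full 29.5×15.5 rectangle (perimeter 90.00 mm); Taking the union: the 2 present regions are separate (no shared area or edge), so areas and boundary lengths simply add and each stays a separate island — boundary = 131.58 mm. Overall, the cross-section has 2 separate islands. Total boundary length (outer) = 131.58 mm.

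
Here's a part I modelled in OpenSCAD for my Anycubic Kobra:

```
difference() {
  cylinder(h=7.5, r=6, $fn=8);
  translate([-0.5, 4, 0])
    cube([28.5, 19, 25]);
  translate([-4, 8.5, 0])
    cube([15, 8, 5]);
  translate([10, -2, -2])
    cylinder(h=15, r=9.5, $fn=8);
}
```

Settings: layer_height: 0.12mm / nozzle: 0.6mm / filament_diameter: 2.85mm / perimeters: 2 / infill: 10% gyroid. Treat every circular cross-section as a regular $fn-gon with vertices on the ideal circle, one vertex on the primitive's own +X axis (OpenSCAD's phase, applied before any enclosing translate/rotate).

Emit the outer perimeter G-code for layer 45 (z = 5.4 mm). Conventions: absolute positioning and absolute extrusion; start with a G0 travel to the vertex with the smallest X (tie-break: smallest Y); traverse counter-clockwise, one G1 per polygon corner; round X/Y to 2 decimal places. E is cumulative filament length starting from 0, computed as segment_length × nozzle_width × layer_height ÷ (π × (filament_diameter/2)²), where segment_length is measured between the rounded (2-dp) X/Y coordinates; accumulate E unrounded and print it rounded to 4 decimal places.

At z = 5.4 mm: the r=6 cylinder contributes a regular 8-gon of circumradius 6; the cube at (-0.5, 4) (footprint 28.5×19) is included at this height; the cube at (-4, 8.5) does not reach this height (z outside [0, 5]); the r=9.5 cylinder at (10, -2) gives a regular 8-gon of circumradius 9.5 (constant along its height); Subtracting the remaining from the first: starting from the r=6 cylinder, the 28.5×19 cube at (-0.5, 4) partially overlaps it — only the 5.72 mm² overlap (of its 541.50 mm²) is removed, clipping the outline; the r=9.5 cylinder at (10, -2) partially overlaps it — only the 31.19 mm² overlap (of its 255.27 mm²) is removed, clipping the outline — 1 connected region. The outline is a single polygon with 9 vertices. Extrusion per mm of travel: 0.6 × 0.12 / (π × 1.425²) = 0.011286. Accumulating E over each segment gives final E = 0.3961.

G0 X-6.00 Y0.00 Z5.40
G1 X-4.24 Y-4.24 E0.0518
G1 X0.00 Y-6.00 E0.1036
G1 X1.84 Y-5.24 E0.1261
G1 X0.50 Y-2.00 E0.1657
G1 X2.99 Y4.00 E0.2390
G1 X-0.50 Y4.00 E0.2784
G1 X-0.50 Y5.79 E0.2986
G1 X-4.24 Y4.24 E0.3443
G1 X-6.00 Y0.00 E0.3961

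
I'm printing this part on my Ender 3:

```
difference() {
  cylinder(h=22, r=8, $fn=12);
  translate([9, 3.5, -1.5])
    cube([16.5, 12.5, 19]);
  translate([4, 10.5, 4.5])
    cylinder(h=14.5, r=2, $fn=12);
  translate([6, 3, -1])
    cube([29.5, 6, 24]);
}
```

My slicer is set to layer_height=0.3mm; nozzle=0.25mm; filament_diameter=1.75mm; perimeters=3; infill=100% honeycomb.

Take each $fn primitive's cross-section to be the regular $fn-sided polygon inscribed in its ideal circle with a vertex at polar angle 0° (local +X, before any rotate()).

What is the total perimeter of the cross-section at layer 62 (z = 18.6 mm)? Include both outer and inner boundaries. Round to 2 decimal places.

At z = 18.6 mm: the cylinder: section is a regular 12-gon, circumradius r=8 (perimeter = 2·12·8.000·sin(180°/12) = 49.69 mm); the cube at (9, 3.5) is absent (z outside [-1.5, 17.5]); the r=2 cylinder at (4, 10.5) gives a regular 12-gon of circumradius 2 (constant along its height) (perimeter = 2·12·2.000·sin(180°/12) = 12.42 mm); the cube at (6, 3) is present — its section is the full 29.5×6 rectangle (perimeter 71.00 mm); Subtracting the remaining from the first: starting from the r=8 cylinder, the r=2 cylinder at (4, 10.5) misses the remaining region (no effect); the 29.5×6 cube at (6, 3) partially overlaps it — only the 1.49 mm² overlap (of its 177.00 mm²) is removed, clipping the outline — boundary = 50.47 mm. Overall, the cross-section is a single solid region. Total boundary length (outer) = 50.47 mm.

50.47 mm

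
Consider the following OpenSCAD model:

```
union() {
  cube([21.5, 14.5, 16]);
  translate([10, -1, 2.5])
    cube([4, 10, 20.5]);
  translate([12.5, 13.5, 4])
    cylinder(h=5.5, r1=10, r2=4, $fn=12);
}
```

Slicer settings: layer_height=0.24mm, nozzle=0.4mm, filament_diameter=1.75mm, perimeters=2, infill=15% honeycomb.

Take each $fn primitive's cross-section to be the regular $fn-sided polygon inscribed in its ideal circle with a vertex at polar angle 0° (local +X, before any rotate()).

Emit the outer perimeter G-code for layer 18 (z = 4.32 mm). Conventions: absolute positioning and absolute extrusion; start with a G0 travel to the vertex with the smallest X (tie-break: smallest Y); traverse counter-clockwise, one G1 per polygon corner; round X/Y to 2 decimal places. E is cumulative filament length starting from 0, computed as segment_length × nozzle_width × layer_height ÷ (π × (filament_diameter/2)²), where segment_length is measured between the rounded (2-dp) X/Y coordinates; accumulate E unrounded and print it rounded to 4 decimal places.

At z = 4.32 mm: the cube is present — its section is the full 21.5×14.5 rectangle; the cube at (10, -1) (footprint 4×10) is included at this height; the cone at (12.5, 13.5): at t=0.058 of its height the radius interpolates to r₁+(r₂−r₁)t = 9.651, giving a regular 12-gon of that circumradius; Merging all regions: the regions partially overlap (shared area 193.44 mm²), so overlapping operands fuse into one piece — 1 connected region. The outline is a single polygon with 15 vertices. Extrusion per mm of travel: 0.4 × 0.24 / (π × 0.875²) = 0.039912. Accumulating E over each segment gives final E = 3.3387.

G0 X0.00 Y0.00 Z4.32
G1 X10.00 Y0.00 E0.3991
G1 X10.00 Y-1.00 E0.4390
G1 X14.00 Y-1.00 E0.5987
G1 X14.00 Y0.00 E0.6386
G1 X21.50 Y0.00 E0.9379
G1 X21.50 Y11.07 E1.3798
G1 X22.15 Y13.50 E1.4802
G1 X20.86 Y18.33 E1.6797
G1 X17.33 Y21.86 E1.8789
G1 X12.50 Y23.15 E2.0785
G1 X7.67 Y21.86 E2.2780
G1 X4.14 Y18.33 E2.4773
G1 X3.12 Y14.50 E2.6354
G1 X0.00 Y14.50 E2.7600
G1 X0.00 Y0.00 E3.3387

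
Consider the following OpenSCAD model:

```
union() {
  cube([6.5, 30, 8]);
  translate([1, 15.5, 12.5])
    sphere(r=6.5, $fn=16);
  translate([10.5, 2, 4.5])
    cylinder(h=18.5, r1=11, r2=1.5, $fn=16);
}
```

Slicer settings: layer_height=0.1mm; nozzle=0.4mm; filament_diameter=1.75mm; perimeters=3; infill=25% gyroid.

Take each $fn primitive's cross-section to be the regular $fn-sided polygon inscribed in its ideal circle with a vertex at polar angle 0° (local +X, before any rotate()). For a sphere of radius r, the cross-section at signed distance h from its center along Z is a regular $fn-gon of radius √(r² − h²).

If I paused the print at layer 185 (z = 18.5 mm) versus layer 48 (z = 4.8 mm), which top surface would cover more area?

layer 48 (z = 4.8 mm)

Layer 185 (z = 18.5): the cube is absent (z outside [0, 8]); the sphere at (1, 15.5): section is a regular 16-gon, circumradius = √(r²−h²) = √(6.5²−6²) = 2.500 (area = (16/2)·2.500²·sin(360°/16) = 19.13 mm²); the cone at (10.5, 2): at t=0.757 of its height the radius interpolates to r₁+(r₂−r₁)t = 3.811, giving a regular 16-gon of that circumradius (area = (16/2)·3.811²·sin(360°/16) = 44.46 mm²); Merging all regions: the 2 present regions are separate (no shared area or edge), so areas and boundary lengths simply add and each stays a separate island — area = 63.59 mm². So its area = 63.59 mm². Layer 48 (z = 4.8): the cube is present — its section is the full 6.5×30 rectangle (area 195.00 mm²); the sphere at (1, 15.5) does not reach this height (|z−center|=7.700 > r=6.5); the cone at (10.5, 2) contributes a regular 16-gon of circumradius 10.846 (interpolated between r1=11 and r2=1.5 at t=0.016) (area = (16/2)·10.846²·sin(360°/16) = 360.13 mm²); Merging all regions: the regions partially overlap — summed areas 555.13 mm² minus the doubly-counted overlap 60.93 mm² gives 494.20 mm² — area = 494.20 mm². So its area = 494.20 mm². Layer 48 is larger (494.20 vs 63.59 mm²).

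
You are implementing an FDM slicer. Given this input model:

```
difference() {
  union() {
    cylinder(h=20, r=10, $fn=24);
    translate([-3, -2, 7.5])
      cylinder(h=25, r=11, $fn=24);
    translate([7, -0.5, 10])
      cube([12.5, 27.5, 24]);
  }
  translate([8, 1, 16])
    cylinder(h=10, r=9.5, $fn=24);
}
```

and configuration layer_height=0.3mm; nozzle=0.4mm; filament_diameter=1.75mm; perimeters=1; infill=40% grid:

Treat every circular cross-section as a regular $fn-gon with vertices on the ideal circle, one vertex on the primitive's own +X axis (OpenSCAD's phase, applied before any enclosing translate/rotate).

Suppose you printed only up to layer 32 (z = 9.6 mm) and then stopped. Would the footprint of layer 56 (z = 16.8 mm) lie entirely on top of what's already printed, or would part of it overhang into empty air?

part overhangs

Compare the two slices. At z = 9.6: the r=10 cylinder gives a regular 24-gon of circumradius 10 (constant along its height) (area = (24/2)·10.000²·sin(360°/24) = 310.58 mm²); the r=11 cylinder at (-3, -2) contributes a regular 24-gon of circumradius 11 (area = (24/2)·11.000²·sin(360°/24) = 375.81 mm²); the cube at (7, -0.5) does not reach this height (z outside [10, 34]); Taking the union: the regions partially overlap — summed areas 686.39 mm² minus the doubly-counted overlap 265.36 mm² gives 421.03 mm² — area = 421.03 mm²; the cylinder at (8, 1) is not intersected at this z (z outside [16, 26]); After the difference (first − rest): none of the subtracted shapes is present at this height, so that combined region is unchanged — area = 421.03 mm². At z = 16.8: the r=10 cylinder gives a regular 24-gon of circumradius 10 (constant along its height) (area = (24/2)·10.000²·sin(360°/24) = 310.58 mm²); the cylinder at (-3, -2): section is a regular 24-gon, circumradius r=11 (area = (24/2)·11.000²·sin(360°/24) = 375.81 mm²); the 12.5×27.5 cube at (7, -0.5) contributes its full rectangle (area 343.75 mm²); Merging all regions: the regions partially overlap — summed areas 1030.14 mm² minus the doubly-counted overlap 281.17 mm² gives 748.97 mm² — area = 748.97 mm²; the cylinder at (8, 1): section is a regular 24-gon, circumradius r=9.5 (area = (24/2)·9.500²·sin(360°/24) = 280.30 mm²); After the difference (first − rest): starting from the result so far (748.97 mm²), the r=9.5 cylinder at (8, 1) partially overlaps it — only the 222.87 mm² overlap (of its 280.30 mm²) is removed, clipping the outline — area = 526.10 mm². Checking containment: at z = 16.8 the cross-section extends beyond the z = 9.6 cross-section by about 248.64 mm².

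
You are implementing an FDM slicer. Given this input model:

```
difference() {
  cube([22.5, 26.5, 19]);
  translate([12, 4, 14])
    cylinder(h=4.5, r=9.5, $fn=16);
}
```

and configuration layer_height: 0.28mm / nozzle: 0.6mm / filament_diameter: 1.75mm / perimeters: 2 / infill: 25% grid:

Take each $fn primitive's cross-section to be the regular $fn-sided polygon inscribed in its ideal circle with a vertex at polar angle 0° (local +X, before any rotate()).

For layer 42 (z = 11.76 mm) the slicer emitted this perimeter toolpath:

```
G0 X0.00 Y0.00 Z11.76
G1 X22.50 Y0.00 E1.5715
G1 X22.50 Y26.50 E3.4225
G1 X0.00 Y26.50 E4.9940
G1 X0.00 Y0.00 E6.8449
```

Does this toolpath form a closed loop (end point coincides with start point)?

yes

Start point (G0): (0.00, 0.00). End point (last G1): the path returns to the start — closed.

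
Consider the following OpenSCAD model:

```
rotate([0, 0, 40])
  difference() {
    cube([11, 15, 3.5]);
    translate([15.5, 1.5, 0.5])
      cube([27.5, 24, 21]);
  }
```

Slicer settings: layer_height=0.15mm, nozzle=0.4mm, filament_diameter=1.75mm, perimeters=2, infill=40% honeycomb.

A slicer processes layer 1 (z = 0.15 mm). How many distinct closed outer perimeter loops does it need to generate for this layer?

At z = 0.15 mm: the 11×15 cube contributes its full rectangle; the cube at (15.5, 1.5) does not reach this height (z outside [0.5, 21.5]); Taking the first minus the rest: none of the subtracted shapes is present at this height, so the 11×15 cube is unchanged — 1 connected region; (whole slice rotated 40° about Z — lengths, areas and connectivity unchanged). The result has 1 disconnected region.

1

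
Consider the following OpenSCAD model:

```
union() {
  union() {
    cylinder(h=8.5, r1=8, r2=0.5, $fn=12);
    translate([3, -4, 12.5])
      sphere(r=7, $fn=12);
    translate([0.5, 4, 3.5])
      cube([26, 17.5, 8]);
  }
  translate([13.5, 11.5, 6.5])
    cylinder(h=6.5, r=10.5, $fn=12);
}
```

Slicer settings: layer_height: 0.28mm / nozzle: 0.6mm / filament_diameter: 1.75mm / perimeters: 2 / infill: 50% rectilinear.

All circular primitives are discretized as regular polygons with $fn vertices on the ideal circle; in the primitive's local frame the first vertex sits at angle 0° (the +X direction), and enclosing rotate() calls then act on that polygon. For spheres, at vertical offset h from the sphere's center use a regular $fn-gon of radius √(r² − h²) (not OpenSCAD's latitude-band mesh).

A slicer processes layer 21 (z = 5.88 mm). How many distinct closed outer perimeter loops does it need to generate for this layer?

3

At z = 5.88 mm: the cone (r1=8→r2=0.5) has section circumradius 2.812 here — a regular 12-gon; the r=7 sphere at (3, -4) slices to a regular 12-gon of circumradius 2.275 (√(r²−h²) with h=6.62 from center); the cube at (0.5, 4) (footprint 26×17.5) is included at this height; Taking the union: the 3 present regions are separate (no shared area or edge), so areas and boundary lengths simply add and each stays a separate island — 3 connected regions; the cylinder at (13.5, 11.5) is absent (z outside [6.5, 13]); Combining (union): only the result so far is present, so the union is just that shape — 3 connected regions. The result has 3 disconnected regions.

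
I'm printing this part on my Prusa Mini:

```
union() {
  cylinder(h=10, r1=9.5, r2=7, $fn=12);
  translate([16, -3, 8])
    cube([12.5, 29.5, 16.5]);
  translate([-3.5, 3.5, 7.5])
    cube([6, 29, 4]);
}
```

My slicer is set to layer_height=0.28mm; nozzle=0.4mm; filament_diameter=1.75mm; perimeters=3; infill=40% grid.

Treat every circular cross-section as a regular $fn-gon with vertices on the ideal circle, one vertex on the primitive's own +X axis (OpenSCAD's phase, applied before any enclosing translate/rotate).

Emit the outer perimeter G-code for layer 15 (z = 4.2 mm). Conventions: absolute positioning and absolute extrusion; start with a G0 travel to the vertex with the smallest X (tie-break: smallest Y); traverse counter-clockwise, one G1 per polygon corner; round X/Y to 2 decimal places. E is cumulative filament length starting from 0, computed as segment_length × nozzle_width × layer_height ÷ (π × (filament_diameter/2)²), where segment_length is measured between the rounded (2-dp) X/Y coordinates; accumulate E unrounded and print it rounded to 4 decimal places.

At z = 4.2 mm: the cone (r1=9.5→r2=7) has section circumradius 8.450 here — a regular 12-gon; the cube at (16, -3) is absent (z outside [8, 24.5]); the cube at (-3.5, 3.5) does not reach this height (z outside [7.5, 11.5]); Merging all regions: only the cone is present, so the union is just that shape — 1 connected region. The outline is a single polygon with 12 vertices. Extrusion per mm of travel: 0.4 × 0.28 / (π × 0.875²) = 0.046564. Accumulating E over each segment gives final E = 2.4444.

G0 X-8.45 Y0.00 Z4.20
G1 X-7.32 Y-4.22 E0.2034
G1 X-4.23 Y-7.32 E0.4072
G1 X0.00 Y-8.45 E0.6111
G1 X4.23 Y-7.32 E0.8150
G1 X7.32 Y-4.23 E1.0185
G1 X8.45 Y0.00 E1.2223
G1 X7.32 Y4.22 E1.4258
G1 X4.23 Y7.32 E1.6296
G1 X0.00 Y8.45 E1.8334
G1 X-4.22 Y7.32 E2.0369
G1 X-7.32 Y4.22 E2.2410
G1 X-8.45 Y0.00 E2.4444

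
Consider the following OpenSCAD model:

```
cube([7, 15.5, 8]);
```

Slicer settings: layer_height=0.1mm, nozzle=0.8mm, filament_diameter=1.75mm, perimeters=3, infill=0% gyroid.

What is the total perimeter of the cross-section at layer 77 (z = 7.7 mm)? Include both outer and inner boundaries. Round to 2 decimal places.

At z = 7.7 mm: the 7×15.5 cube contributes its full rectangle (perimeter 45.00 mm). Overall, the cross-section is a single solid region. Total boundary length (outer) = 45.00 mm.

45.00 mm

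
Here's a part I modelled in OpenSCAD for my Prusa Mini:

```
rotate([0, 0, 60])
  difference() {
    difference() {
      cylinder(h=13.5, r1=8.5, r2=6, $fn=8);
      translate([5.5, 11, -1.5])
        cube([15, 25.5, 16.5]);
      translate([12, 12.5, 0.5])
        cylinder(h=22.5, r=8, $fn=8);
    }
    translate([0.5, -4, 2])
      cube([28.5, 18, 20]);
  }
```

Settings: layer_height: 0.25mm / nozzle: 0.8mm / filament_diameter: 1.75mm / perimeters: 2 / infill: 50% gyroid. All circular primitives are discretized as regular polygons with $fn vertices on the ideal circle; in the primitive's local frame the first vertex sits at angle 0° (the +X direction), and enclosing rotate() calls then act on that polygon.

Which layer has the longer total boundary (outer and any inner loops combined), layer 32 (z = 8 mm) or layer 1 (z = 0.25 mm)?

Layer 32 (z = 8): the cone contributes a regular 8-gon of circumradius 7.019 (interpolated between r1=8.5 and r2=6 at t=0.593) (perimeter = 2·8·7.019·sin(180°/8) = 42.97 mm); the cube at (5.5, 11) is present — its section is the full 15×25.5 rectangle (perimeter 81.00 mm); the r=8 cylinder at (12, 12.5) contributes a regular 8-gon of circumradius 8 (perimeter = 2·8·8.000·sin(180°/8) = 48.98 mm); Taking the first minus the rest: starting from the cone, the 15×25.5 cube at (5.5, 11) misses the remaining region (no effect); the r=8 cylinder at (12, 12.5) misses the remaining region (no effect) — boundary = 42.97 mm; the cube at (0.5, -4) is present — its section is the full 28.5×18 rectangle (perimeter 93.00 mm); Taking the first minus the rest: starting from that combined region, the 28.5×18 cube at (0.5, -4) partially overlaps it — only the 54.13 mm² overlap (of its 513.00 mm²) is removed, clipping the outline — boundary = 44.12 mm; (rotated 60° about Z; rotation is an isometry so areas/perimeters/island counts are preserved). So its perimeter = 44.12 mm. Layer 1 (z = 0.25): the cone contributes a regular 8-gon of circumradius 8.454 (interpolated between r1=8.5 and r2=6 at t=0.019) (perimeter = 2·8·8.454·sin(180°/8) = 51.76 mm); the cube at (5.5, 11) is present — its section is the full 15×25.5 rectangle (perimeter 81.00 mm); the cylinder at (12, 12.5) does not reach this height (z outside [0.5, 23]); Taking the first minus the rest: starting from the cone, the 15×25.5 cube at (5.5, 11) misses the remaining region (no effect) — boundary = 51.76 mm; the cube at (0.5, -4) does not reach this height (z outside [2, 22]); Subtracting the remaining from the first: none of the subtracted shapes is present at this height, so the result so far is unchanged — boundary = 51.76 mm; (whole slice rotated 60° about Z — lengths, areas and connectivity unchanged). So its perimeter = 51.76 mm. Layer 1 is larger (51.76 vs 44.12 mm).

layer 1 (z = 0.25 mm)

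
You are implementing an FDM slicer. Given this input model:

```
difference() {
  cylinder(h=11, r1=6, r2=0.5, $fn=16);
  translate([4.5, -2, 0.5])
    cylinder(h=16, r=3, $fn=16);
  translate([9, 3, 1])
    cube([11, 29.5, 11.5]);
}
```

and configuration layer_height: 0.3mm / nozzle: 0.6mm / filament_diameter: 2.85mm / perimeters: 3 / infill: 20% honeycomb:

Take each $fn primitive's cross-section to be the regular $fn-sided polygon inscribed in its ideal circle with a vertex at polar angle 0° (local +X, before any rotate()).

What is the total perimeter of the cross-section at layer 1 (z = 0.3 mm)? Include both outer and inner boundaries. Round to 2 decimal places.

At z = 0.3 mm: the cone: at t=0.027 of its height the radius interpolates to r₁+(r₂−r₁)t = 5.850, giving a regular 16-gon of that circumradius (perimeter = 2·16·5.850·sin(180°/16) = 36.52 mm); the cylinder at (4.5, -2) is absent (z outside [0.5, 16.5]); the cube at (9, 3) does not reach this height (z outside [1, 12.5]); Subtracting the remaining from the first: none of the subtracted shapes is present at this height, so the cone is unchanged — boundary = 36.52 mm. Overall, the cross-section is a single solid region. Total boundary length (outer) = 36.52 mm.

36.52 mm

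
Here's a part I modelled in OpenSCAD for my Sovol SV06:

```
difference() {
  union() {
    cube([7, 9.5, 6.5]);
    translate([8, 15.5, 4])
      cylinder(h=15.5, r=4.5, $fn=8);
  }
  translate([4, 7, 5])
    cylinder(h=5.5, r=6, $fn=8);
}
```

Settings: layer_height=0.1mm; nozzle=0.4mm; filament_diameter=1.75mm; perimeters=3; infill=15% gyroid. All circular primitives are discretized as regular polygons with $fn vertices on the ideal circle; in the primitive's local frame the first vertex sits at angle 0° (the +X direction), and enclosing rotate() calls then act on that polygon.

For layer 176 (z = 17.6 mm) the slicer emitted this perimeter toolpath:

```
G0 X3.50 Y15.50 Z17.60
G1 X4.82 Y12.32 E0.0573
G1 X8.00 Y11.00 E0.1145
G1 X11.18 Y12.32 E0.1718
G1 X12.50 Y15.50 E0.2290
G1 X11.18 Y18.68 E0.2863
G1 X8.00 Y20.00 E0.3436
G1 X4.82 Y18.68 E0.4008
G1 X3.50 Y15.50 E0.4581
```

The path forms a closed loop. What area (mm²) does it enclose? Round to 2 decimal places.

57.24 mm²

Apply the shoelace formula to the sequence of (X, Y) vertices; enclosed area = 57.24 mm².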